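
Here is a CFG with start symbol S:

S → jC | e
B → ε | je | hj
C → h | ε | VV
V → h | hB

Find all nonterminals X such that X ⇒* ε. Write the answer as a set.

Directly nullable (have an ε-rule): {B, C}.
Not nullable: S, V — each has a terminal in every rule's right-hand side or depends on a non-nullable symbol.

{B, C}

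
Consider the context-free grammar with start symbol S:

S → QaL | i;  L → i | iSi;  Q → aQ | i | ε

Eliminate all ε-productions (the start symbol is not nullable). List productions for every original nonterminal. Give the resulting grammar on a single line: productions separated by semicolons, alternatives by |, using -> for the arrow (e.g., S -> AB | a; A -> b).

S -> i | aL | QaL; L -> i | iSi; Q -> a | i | aQ

Nullable set: {Q}.
S -> QaL: Q nullable, giving QaL | aL.
Drop Q -> ε.
Q -> aQ: Q nullable, giving a | aQ.
Unchanged (no nullable symbols): S -> i; L -> i; L -> iSi; Q -> i.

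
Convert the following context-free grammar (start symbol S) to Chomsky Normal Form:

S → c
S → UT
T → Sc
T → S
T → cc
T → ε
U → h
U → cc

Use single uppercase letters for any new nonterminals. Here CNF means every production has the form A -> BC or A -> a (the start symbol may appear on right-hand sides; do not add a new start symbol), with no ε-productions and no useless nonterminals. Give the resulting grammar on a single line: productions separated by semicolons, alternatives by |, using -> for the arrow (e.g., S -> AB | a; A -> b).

Nullable: {T}; after ε-elimination: S -> U | c | UT; T -> S | Sc | cc; U -> h | cc.
After unit-elimination: S -> c | h | UT | cc; T -> c | h | Sc | UT | cc; U -> h | cc.
TERM: introduce A -> c and substitute in every rule of length ≥2.

S -> c | h | AA | UT; A -> c; T -> c | h | AA | SA | UT; U -> h | AA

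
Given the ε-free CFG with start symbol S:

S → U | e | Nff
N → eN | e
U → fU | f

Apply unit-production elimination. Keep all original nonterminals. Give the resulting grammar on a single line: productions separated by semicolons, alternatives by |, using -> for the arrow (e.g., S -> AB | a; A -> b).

Unit productions: S->U.
Unit pairs (A ⇒* B via units): (S,U).
S: inherits non-unit rules of {S, U} → Nff | e | f | fU.
N: inherits non-unit rules of {N} → e | eN.
U: inherits non-unit rules of {U} → f | fU.

S -> e | f | fU | Nff; N -> e | eN; U -> f | fU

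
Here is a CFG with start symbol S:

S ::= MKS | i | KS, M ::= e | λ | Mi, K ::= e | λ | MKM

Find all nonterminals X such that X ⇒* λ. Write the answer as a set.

Directly nullable (have an ε-rule): {K, M}.
Not nullable: S — each has a terminal in every rule's right-hand side or depends on a non-nullable symbol.

{K, M}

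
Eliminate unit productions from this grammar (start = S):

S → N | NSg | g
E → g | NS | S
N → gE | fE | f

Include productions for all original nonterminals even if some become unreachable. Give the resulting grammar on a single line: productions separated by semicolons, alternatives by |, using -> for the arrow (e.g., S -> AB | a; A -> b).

S -> f | g | fE | gE | NSg; E -> f | g | NS | fE | gE | NSg; N -> f | fE | gE

Unit productions: E->S, S->N.
Unit pairs (A ⇒* B via units): (E,N), (E,S), (S,N).
S: inherits non-unit rules of {N, S} → NSg | f | fE | g | gE.
E: inherits non-unit rules of {E, N, S} → NS | NSg | f | fE | g | gE.
N: inherits non-unit rules of {N} → f | fE | gE.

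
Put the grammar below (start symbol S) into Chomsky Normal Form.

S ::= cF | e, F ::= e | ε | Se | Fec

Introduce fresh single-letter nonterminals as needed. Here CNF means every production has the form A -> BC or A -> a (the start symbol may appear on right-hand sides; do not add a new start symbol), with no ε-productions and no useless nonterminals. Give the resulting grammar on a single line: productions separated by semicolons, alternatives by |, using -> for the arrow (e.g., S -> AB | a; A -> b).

S -> c | e | BF; A -> e; B -> c; C -> AB; F -> e | AB | FC | SA

Nullable: {F}; after ε-elimination: S -> c | e | cF; F -> e | Se | ec | Fec.
No unit productions to eliminate.
TERM: introduce B -> c, A -> e and substitute in every rule of length ≥2.
BIN: F -> FAB becomes F -> FC, C -> AB.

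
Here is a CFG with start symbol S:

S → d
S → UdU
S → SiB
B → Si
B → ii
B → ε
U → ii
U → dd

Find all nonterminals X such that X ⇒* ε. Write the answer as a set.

{B}

Directly nullable (have an ε-rule): {B}.
Not nullable: S, U — each has a terminal in every rule's right-hand side or depends on a non-nullable symbol.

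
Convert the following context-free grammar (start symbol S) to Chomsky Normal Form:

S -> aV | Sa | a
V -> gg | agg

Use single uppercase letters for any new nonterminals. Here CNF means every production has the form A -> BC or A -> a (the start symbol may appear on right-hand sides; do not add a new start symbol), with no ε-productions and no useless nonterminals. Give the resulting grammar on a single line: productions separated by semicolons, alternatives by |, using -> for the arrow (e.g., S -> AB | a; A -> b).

S -> a | AV | SA; A -> a; B -> g; C -> BB; V -> AC | BB

No ε-productions.
No unit productions to eliminate.
TERM: introduce A -> a, B -> g and substitute in every rule of length ≥2.
BIN: V -> ABB becomes V -> AC, C -> BB.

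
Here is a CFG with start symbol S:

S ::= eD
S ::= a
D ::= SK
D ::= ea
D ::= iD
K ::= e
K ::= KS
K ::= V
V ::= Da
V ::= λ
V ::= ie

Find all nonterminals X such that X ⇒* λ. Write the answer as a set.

{K, V}

Directly nullable (have an ε-rule): {V}.
K is nullable via K -> V (every symbol on the right is already known nullable).
Not nullable: D, S — each has a terminal in every rule's right-hand side or depends on a non-nullable symbol.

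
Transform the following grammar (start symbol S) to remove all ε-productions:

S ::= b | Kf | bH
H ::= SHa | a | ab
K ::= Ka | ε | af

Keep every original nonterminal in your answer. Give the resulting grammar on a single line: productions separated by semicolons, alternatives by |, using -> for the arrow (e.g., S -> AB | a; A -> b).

S -> b | f | Kf | bH; H -> a | ab | SHa; K -> a | Ka | af

Nullable set: {K}.
S -> Kf: K nullable, giving Kf | f.
Drop K -> ε.
K -> Ka: K nullable, giving Ka | a.
Unchanged (no nullable symbols): S -> b; S -> bH; H -> SHa; H -> a; H -> ab; K -> af.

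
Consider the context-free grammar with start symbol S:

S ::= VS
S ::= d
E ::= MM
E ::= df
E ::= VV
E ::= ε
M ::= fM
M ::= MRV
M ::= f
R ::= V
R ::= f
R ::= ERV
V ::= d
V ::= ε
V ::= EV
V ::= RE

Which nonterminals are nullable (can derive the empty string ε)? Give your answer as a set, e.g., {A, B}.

Directly nullable (have an ε-rule): {E, V}.
R is nullable via R -> V (every symbol on the right is already known nullable).
Not nullable: M, S — each has a terminal in every rule's right-hand side or depends on a non-nullable symbol.

{E, R, V}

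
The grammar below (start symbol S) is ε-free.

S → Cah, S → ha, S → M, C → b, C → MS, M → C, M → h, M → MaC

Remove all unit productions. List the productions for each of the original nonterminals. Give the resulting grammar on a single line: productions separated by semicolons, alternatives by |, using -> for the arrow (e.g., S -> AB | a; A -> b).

Unit productions: M->C, S->M.
Unit pairs (A ⇒* B via units): (M,C), (S,C), (S,M).
S: inherits non-unit rules of {C, M, S} → Cah | MS | MaC | b | h | ha.
C: inherits non-unit rules of {C} → MS | b.
M: inherits non-unit rules of {C, M} → MS | MaC | b | h.

S -> b | h | MS | ha | Cah | MaC; C -> b | MS; M -> b | h | MS | MaC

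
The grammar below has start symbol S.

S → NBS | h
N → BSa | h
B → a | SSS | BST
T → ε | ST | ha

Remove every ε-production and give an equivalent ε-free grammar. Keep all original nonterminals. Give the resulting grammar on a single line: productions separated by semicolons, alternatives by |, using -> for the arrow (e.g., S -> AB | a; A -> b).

S -> h | NBS; B -> a | BS | BST | SSS; N -> h | BSa; T -> S | ST | ha

Nullable set: {T}.
B -> BST: T nullable, giving BS | BST.
Drop T -> ε.
T -> ST: T nullable, giving S | ST.
Unchanged (no nullable symbols): S -> NBS; S -> h; B -> SSS; B -> a; N -> BSa; N -> h; T -> ha.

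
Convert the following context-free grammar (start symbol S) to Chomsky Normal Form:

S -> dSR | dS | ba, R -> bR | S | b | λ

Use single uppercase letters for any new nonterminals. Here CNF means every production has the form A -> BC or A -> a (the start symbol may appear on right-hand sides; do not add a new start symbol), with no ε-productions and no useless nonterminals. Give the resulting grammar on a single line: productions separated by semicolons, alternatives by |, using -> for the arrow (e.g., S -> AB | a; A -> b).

Nullable: {R}; after ε-elimination: S -> ba | dS | dSR; R -> S | b | bR.
After unit-elimination: S -> ba | dS | dSR; R -> b | bR | ba | dS | dSR.
TERM: introduce B -> a, A -> b, C -> d and substitute in every rule of length ≥2.
BIN: R -> CSR becomes R -> CD, D -> SR; S -> CSR becomes S -> CE, E -> SR.

S -> AB | CE | CS; A -> b; B -> a; C -> d; D -> SR; E -> SR; R -> b | AB | AR | CD | CS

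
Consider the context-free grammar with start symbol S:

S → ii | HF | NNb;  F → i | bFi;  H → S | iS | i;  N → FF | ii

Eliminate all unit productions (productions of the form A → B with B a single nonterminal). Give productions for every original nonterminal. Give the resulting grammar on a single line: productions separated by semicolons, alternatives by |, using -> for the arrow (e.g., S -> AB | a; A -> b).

S -> HF | ii | NNb; F -> i | bFi; H -> i | HF | iS | ii | NNb; N -> FF | ii

Unit productions: H->S.
Unit pairs (A ⇒* B via units): (H,S).
S: inherits non-unit rules of {S} → HF | NNb | ii.
F: inherits non-unit rules of {F} → bFi | i.
H: inherits non-unit rules of {H, S} → HF | NNb | i | iS | ii.
N: inherits non-unit rules of {N} → FF | ii.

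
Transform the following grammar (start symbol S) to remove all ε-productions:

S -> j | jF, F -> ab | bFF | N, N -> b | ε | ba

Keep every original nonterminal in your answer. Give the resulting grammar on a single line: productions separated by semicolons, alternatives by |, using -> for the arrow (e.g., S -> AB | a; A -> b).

S -> j | jF; F -> N | b | ab | bF | bFF; N -> b | ba

Nullable set: {F, N}.
S -> jF: F nullable, giving j | jF.
F -> N: N nullable, giving N.
F -> bFF: F, F nullable, giving b | bF | bFF.
Drop N -> ε.
Unchanged (no nullable symbols): S -> j; F -> ab; N -> b; N -> ba.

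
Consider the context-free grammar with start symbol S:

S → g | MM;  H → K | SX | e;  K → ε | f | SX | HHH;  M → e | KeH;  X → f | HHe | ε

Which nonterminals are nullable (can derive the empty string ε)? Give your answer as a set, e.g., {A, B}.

Directly nullable (have an ε-rule): {K, X}.
H is nullable via H -> K (every symbol on the right is already known nullable).
Not nullable: M, S — each has a terminal in every rule's right-hand side or depends on a non-nullable symbol.

{H, K, X}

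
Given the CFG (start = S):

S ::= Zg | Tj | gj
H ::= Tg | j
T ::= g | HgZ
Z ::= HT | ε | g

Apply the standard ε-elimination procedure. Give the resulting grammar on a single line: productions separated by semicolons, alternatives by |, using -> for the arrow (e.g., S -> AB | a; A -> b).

S -> g | Tj | Zg | gj; H -> j | Tg; T -> g | Hg | HgZ; Z -> g | HT

Nullable set: {Z}.
S -> Zg: Z nullable, giving Zg | g.
T -> HgZ: Z nullable, giving Hg | HgZ.
Drop Z -> ε.
Unchanged (no nullable symbols): S -> Tj; S -> gj; H -> Tg; H -> j; T -> g; Z -> HT; Z -> g.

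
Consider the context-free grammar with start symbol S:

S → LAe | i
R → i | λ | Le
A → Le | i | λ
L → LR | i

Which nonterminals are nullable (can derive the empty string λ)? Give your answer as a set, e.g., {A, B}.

Directly nullable (have an ε-rule): {A, R}.
Not nullable: L, S — each has a terminal in every rule's right-hand side or depends on a non-nullable symbol.

{A, R}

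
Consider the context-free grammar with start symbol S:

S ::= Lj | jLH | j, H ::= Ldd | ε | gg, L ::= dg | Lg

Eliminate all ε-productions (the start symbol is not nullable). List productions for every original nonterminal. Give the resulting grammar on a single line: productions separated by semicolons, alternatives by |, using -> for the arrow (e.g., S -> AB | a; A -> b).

S -> j | Lj | jL | jLH; H -> gg | Ldd; L -> Lg | dg

Nullable set: {H}.
S -> jLH: H nullable, giving jL | jLH.
Drop H -> ε.
Unchanged (no nullable symbols): S -> Lj; S -> j; H -> Ldd; H -> gg; L -> Lg; L -> dg.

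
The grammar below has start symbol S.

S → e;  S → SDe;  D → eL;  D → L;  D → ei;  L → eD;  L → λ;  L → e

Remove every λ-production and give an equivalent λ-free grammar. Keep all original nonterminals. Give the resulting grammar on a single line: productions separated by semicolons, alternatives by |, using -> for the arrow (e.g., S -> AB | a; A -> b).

Nullable set: {D, L}.
S -> SDe: D nullable, giving SDe | Se.
D -> L: L nullable, giving L.
D -> eL: L nullable, giving e | eL.
Drop L -> λ.
L -> eD: D nullable, giving e | eD.
Unchanged (no nullable symbols): S -> e; D -> ei; L -> e.

S -> e | Se | SDe; D -> L | e | eL | ei; L -> e | eD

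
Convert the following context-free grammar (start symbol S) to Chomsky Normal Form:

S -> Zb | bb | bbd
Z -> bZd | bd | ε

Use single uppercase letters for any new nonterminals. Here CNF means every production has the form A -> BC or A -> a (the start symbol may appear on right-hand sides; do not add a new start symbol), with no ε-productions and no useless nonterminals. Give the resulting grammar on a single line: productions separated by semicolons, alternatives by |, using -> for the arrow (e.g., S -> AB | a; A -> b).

Nullable: {Z}; after ε-elimination: S -> b | Zb | bb | bbd; Z -> bd | bZd.
No unit productions to eliminate.
TERM: introduce A -> b, B -> d and substitute in every rule of length ≥2.
BIN: S -> AAB becomes S -> AC, C -> AB; Z -> AZB becomes Z -> AD, D -> ZB.

S -> b | AA | AC | ZA; A -> b; B -> d; C -> AB; D -> ZB; Z -> AB | AD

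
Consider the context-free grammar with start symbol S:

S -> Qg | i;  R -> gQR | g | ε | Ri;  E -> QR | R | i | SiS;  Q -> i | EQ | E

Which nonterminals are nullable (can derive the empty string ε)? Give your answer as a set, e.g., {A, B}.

{E, Q, R}

Directly nullable (have an ε-rule): {R}.
E is nullable via E -> R (every symbol on the right is already known nullable).
Q is nullable via Q -> E (every symbol on the right is already known nullable).
Not nullable: S — each has a terminal in every rule's right-hand side or depends on a non-nullable symbol.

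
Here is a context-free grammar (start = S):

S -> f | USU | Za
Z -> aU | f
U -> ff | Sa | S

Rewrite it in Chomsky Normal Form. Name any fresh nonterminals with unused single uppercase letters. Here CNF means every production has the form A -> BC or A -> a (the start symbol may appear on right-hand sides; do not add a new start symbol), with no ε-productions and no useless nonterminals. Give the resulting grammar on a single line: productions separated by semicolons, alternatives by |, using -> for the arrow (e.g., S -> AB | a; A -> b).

No ε-productions.
After unit-elimination: S -> f | Za | USU; U -> f | Sa | Za | ff | USU; Z -> f | aU.
TERM: introduce A -> a, B -> f and substitute in every rule of length ≥2.
BIN: S -> USU becomes S -> UC, C -> SU; U -> USU becomes U -> UD, D -> SU.

S -> f | UC | ZA; A -> a; B -> f; C -> SU; D -> SU; U -> f | BB | SA | UD | ZA; Z -> f | AU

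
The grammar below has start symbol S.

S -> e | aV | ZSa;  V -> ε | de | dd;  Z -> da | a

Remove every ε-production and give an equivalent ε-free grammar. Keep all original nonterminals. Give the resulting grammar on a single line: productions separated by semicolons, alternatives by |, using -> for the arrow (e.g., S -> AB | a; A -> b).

S -> a | e | aV | ZSa; V -> dd | de; Z -> a | da

Nullable set: {V}.
S -> aV: V nullable, giving a | aV.
Drop V -> ε.
Unchanged (no nullable symbols): S -> ZSa; S -> e; V -> dd; V -> de; Z -> a; Z -> da.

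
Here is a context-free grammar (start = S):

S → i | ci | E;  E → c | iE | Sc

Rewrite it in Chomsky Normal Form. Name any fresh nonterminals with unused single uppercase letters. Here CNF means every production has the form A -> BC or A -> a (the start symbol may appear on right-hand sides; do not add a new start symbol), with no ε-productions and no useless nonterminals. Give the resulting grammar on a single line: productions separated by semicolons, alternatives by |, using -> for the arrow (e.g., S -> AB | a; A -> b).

No ε-productions.
After unit-elimination: S -> c | i | Sc | ci | iE; E -> c | Sc | iE.
TERM: introduce A -> c, B -> i and substitute in every rule of length ≥2.

S -> c | i | AB | BE | SA; A -> c; B -> i; E -> c | BE | SA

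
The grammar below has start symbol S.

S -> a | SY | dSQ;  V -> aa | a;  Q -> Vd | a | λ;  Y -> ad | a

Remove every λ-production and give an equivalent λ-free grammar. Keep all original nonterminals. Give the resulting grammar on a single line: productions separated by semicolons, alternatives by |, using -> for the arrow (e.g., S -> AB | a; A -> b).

S -> a | SY | dS | dSQ; Q -> a | Vd; V -> a | aa; Y -> a | ad

Nullable set: {Q}.
S -> dSQ: Q nullable, giving dS | dSQ.
Drop Q -> λ.
Unchanged (no nullable symbols): S -> SY; S -> a; Q -> Vd; Q -> a; V -> a; V -> aa; Y -> a; Y -> ad.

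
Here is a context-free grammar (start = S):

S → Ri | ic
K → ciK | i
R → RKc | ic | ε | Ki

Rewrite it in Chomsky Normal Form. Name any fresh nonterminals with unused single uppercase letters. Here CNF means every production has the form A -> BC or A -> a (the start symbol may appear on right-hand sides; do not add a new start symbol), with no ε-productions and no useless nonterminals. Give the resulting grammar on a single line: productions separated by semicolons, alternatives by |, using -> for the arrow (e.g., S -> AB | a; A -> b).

S -> i | BA | RB; A -> c; B -> i; C -> BK; D -> KA; K -> i | AC; R -> BA | KA | KB | RD

Nullable: {R}; after ε-elimination: S -> i | Ri | ic; K -> i | ciK; R -> Kc | Ki | ic | RKc.
No unit productions to eliminate.
TERM: introduce A -> c, B -> i and substitute in every rule of length ≥2.
BIN: K -> ABK becomes K -> AC, C -> BK; R -> RKA becomes R -> RD, D -> KA.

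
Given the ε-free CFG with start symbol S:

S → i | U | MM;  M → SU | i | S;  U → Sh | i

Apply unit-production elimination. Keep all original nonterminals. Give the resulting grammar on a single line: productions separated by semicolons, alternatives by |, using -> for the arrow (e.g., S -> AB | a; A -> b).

S -> i | MM | Sh; M -> i | MM | SU | Sh; U -> i | Sh

Unit productions: M->S, S->U.
Unit pairs (A ⇒* B via units): (M,S), (M,U), (S,U).
S: inherits non-unit rules of {S, U} → MM | Sh | i.
M: inherits non-unit rules of {M, S, U} → MM | SU | Sh | i.
U: inherits non-unit rules of {U} → Sh | i.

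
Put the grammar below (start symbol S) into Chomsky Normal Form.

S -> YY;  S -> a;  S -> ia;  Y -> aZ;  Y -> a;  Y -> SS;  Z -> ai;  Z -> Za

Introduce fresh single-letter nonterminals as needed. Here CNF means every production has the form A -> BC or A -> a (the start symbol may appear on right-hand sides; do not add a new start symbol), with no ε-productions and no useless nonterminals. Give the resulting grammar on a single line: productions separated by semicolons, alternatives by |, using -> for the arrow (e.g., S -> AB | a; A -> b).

No ε-productions.
No unit productions to eliminate.
TERM: introduce B -> a, A -> i and substitute in every rule of length ≥2.

S -> a | AB | YY; A -> i; B -> a; Y -> a | BZ | SS; Z -> BA | ZB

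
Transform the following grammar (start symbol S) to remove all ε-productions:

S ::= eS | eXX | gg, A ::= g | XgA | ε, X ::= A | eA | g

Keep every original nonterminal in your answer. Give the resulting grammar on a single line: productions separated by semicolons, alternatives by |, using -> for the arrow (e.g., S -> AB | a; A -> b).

Nullable set: {A, X}.
S -> eXX: X, X nullable, giving e | eX | eXX.
Drop A -> ε.
A -> XgA: X, A nullable, giving Xg | XgA | g | gA.
X -> A: A nullable, giving A.
X -> eA: A nullable, giving e | eA.
Unchanged (no nullable symbols): S -> eS; S -> gg; A -> g; X -> g.

S -> e | eS | eX | gg | eXX; A -> g | Xg | gA | XgA; X -> A | e | g | eA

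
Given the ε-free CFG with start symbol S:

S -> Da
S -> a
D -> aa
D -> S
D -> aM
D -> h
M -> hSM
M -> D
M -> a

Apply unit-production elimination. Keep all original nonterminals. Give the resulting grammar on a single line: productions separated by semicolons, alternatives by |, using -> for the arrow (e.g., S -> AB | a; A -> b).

Unit productions: D->S, M->D.
Unit pairs (A ⇒* B via units): (D,S), (M,D), (M,S).
S: inherits non-unit rules of {S} → Da | a.
D: inherits non-unit rules of {D, S} → Da | a | aM | aa | h.
M: inherits non-unit rules of {D, M, S} → Da | a | aM | aa | h | hSM.

S -> a | Da; D -> a | h | Da | aM | aa; M -> a | h | Da | aM | aa | hSM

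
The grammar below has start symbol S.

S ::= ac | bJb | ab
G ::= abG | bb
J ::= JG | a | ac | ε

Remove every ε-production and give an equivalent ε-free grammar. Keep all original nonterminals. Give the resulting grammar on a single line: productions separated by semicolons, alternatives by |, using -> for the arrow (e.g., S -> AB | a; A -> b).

S -> ab | ac | bb | bJb; G -> bb | abG; J -> G | a | JG | ac

Nullable set: {J}.
S -> bJb: J nullable, giving bJb | bb.
Drop J -> ε.
J -> JG: J nullable, giving G | JG.
Unchanged (no nullable symbols): S -> ab; S -> ac; G -> abG; G -> bb; J -> a; J -> ac.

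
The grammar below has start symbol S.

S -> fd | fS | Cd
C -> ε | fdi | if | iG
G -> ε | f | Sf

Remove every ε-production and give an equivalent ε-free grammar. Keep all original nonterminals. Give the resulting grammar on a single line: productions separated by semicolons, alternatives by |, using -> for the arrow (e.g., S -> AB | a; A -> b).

Nullable set: {C, G}.
S -> Cd: C nullable, giving Cd | d.
Drop C -> ε.
C -> iG: G nullable, giving i | iG.
Drop G -> ε.
Unchanged (no nullable symbols): S -> fS; S -> fd; C -> fdi; C -> if; G -> Sf; G -> f.

S -> d | Cd | fS | fd; C -> i | iG | if | fdi; G -> f | Sf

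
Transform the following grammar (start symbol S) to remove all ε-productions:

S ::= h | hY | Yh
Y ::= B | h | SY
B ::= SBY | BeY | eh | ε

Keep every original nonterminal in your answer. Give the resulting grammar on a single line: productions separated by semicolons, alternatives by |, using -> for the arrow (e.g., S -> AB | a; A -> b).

S -> h | Yh | hY; B -> S | e | Be | SB | SY | eY | eh | BeY | SBY; Y -> B | S | h | SY

Nullable set: {B, Y}.
S -> Yh: Y nullable, giving Yh | h.
S -> hY: Y nullable, giving h | hY.
Drop B -> ε.
B -> BeY: B, Y nullable, giving Be | BeY | e | eY.
B -> SBY: B, Y nullable, giving S | SB | SBY | SY.
Y -> B: B nullable, giving B.
Y -> SY: Y nullable, giving S | SY.
Unchanged (no nullable symbols): S -> h; B -> eh; Y -> h.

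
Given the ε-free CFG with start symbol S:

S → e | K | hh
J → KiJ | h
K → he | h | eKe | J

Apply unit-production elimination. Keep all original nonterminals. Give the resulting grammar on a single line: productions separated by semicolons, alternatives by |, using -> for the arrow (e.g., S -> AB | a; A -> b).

S -> e | h | he | hh | KiJ | eKe; J -> h | KiJ; K -> h | he | KiJ | eKe

Unit productions: K->J, S->K.
Unit pairs (A ⇒* B via units): (K,J), (S,J), (S,K).
S: inherits non-unit rules of {J, K, S} → KiJ | e | eKe | h | he | hh.
J: inherits non-unit rules of {J} → KiJ | h.
K: inherits non-unit rules of {J, K} → KiJ | eKe | h | he.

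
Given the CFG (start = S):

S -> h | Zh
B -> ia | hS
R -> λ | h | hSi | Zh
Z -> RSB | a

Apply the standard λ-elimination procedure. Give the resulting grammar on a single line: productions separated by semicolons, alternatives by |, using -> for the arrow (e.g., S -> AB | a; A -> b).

Nullable set: {R}.
Drop R -> λ.
Z -> RSB: R nullable, giving RSB | SB.
Unchanged (no nullable symbols): S -> Zh; S -> h; B -> hS; B -> ia; R -> Zh; R -> h; R -> hSi; Z -> a.

S -> h | Zh; B -> hS | ia; R -> h | Zh | hSi; Z -> a | SB | RSB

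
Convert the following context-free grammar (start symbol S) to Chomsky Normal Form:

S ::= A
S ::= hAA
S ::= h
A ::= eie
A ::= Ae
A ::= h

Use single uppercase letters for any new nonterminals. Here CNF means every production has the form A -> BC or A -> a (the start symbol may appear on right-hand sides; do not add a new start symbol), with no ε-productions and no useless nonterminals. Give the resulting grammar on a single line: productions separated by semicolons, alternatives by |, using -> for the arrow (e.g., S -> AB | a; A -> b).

No ε-productions.
After unit-elimination: S -> h | Ae | eie | hAA; A -> h | Ae | eie.
TERM: introduce B -> e, D -> h, C -> i and substitute in every rule of length ≥2.
BIN: A -> BCB becomes A -> BE, E -> CB; S -> BCB becomes S -> BF, F -> CB; S -> DAA becomes S -> DG, G -> AA.

S -> h | AB | BF | DG; A -> h | AB | BE; B -> e; C -> i; D -> h; E -> CB; F -> CB; G -> AA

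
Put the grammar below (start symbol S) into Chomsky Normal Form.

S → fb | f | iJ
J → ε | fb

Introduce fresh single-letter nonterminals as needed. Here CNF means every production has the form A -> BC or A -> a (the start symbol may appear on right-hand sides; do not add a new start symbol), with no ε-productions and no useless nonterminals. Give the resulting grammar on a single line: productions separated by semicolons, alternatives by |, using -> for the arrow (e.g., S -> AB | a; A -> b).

S -> f | i | AB | CJ; A -> f; B -> b; C -> i; J -> AB

Nullable: {J}; after ε-elimination: S -> f | i | fb | iJ; J -> fb.
No unit productions to eliminate.
TERM: introduce B -> b, A -> f, C -> i and substitute in every rule of length ≥2.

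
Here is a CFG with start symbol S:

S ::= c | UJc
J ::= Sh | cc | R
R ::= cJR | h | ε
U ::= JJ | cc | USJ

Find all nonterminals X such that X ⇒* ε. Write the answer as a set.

{J, R, U}

Directly nullable (have an ε-rule): {R}.
J is nullable via J -> R (every symbol on the right is already known nullable).
U is nullable via U -> JJ (every symbol on the right is already known nullable).
Not nullable: S — each has a terminal in every rule's right-hand side or depends on a non-nullable symbol.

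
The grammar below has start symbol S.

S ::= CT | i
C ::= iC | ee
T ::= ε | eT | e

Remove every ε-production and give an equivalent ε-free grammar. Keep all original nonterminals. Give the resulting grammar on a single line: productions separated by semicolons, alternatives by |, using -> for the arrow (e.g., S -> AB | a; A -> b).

S -> C | i | CT; C -> ee | iC; T -> e | eT

Nullable set: {T}.
S -> CT: T nullable, giving C | CT.
Drop T -> ε.
T -> eT: T nullable, giving e | eT.
Unchanged (no nullable symbols): S -> i; C -> ee; C -> iC; T -> e.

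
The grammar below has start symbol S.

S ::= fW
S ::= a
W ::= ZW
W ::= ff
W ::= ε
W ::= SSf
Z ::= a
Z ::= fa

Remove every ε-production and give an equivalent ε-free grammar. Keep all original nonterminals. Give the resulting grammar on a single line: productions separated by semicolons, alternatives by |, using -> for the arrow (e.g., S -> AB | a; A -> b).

S -> a | f | fW; W -> Z | ZW | ff | SSf; Z -> a | fa

Nullable set: {W}.
S -> fW: W nullable, giving f | fW.
Drop W -> ε.
W -> ZW: W nullable, giving Z | ZW.
Unchanged (no nullable symbols): S -> a; W -> SSf; W -> ff; Z -> a; Z -> fa.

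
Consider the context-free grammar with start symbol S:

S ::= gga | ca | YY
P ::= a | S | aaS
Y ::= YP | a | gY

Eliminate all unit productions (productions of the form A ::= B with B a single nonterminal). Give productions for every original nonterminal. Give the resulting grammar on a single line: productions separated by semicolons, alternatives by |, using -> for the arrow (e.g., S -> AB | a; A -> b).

S -> YY | ca | gga; P -> a | YY | ca | aaS | gga; Y -> a | YP | gY

Unit productions: P->S.
Unit pairs (A ⇒* B via units): (P,S).
S: inherits non-unit rules of {S} → YY | ca | gga.
P: inherits non-unit rules of {P, S} → YY | a | aaS | ca | gga.
Y: inherits non-unit rules of {Y} → YP | a | gY.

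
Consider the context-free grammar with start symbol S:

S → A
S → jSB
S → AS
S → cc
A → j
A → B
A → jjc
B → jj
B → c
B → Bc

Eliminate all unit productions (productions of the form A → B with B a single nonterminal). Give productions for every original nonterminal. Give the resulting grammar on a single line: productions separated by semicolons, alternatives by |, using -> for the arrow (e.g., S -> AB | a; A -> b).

S -> c | j | AS | Bc | cc | jj | jSB | jjc; A -> c | j | Bc | jj | jjc; B -> c | Bc | jj

Unit productions: A->B, S->A.
Unit pairs (A ⇒* B via units): (A,B), (S,A), (S,B).
S: inherits non-unit rules of {A, B, S} → AS | Bc | c | cc | j | jSB | jj | jjc.
A: inherits non-unit rules of {A, B} → Bc | c | j | jj | jjc.
B: inherits non-unit rules of {B} → Bc | c | jj.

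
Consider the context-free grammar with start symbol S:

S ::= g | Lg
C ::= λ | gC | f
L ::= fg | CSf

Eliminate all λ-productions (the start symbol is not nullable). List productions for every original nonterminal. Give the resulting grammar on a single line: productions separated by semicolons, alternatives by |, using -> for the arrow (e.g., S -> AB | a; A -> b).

Nullable set: {C}.
Drop C -> λ.
C -> gC: C nullable, giving g | gC.
L -> CSf: C nullable, giving CSf | Sf.
Unchanged (no nullable symbols): S -> Lg; S -> g; C -> f; L -> fg.

S -> g | Lg; C -> f | g | gC; L -> Sf | fg | CSf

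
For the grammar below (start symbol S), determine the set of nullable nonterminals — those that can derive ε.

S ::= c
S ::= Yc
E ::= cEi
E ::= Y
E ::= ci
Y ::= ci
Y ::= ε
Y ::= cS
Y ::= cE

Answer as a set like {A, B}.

Directly nullable (have an ε-rule): {Y}.
E is nullable via E -> Y (every symbol on the right is already known nullable).
Not nullable: S — each has a terminal in every rule's right-hand side or depends on a non-nullable symbol.

{E, Y}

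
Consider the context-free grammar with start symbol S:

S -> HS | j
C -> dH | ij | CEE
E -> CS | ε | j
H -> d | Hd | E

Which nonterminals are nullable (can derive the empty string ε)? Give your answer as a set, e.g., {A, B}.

Directly nullable (have an ε-rule): {E}.
H is nullable via H -> E (every symbol on the right is already known nullable).
Not nullable: C, S — each has a terminal in every rule's right-hand side or depends on a non-nullable symbol.

{E, H}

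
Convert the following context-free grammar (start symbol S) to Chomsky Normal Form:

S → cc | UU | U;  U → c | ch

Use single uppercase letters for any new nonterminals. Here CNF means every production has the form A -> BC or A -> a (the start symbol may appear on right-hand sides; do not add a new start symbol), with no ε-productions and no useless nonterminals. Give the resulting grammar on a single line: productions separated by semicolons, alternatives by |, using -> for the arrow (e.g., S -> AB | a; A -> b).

No ε-productions.
After unit-elimination: S -> c | UU | cc | ch; U -> c | ch.
TERM: introduce A -> c, B -> h and substitute in every rule of length ≥2.

S -> c | AA | AB | UU; A -> c; B -> h; U -> c | AB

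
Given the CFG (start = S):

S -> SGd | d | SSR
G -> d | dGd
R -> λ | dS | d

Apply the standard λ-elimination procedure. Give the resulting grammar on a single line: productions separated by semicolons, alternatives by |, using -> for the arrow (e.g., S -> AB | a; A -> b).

Nullable set: {R}.
S -> SSR: R nullable, giving SS | SSR.
Drop R -> λ.
Unchanged (no nullable symbols): S -> SGd; S -> d; G -> d; G -> dGd; R -> d; R -> dS.

S -> d | SS | SGd | SSR; G -> d | dGd; R -> d | dS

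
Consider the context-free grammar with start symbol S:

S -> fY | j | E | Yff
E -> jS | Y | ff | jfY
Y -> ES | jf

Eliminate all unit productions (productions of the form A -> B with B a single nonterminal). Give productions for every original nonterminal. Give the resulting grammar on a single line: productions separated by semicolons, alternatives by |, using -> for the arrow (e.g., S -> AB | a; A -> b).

S -> j | ES | fY | ff | jS | jf | Yff | jfY; E -> ES | ff | jS | jf | jfY; Y -> ES | jf

Unit productions: E->Y, S->E.
Unit pairs (A ⇒* B via units): (E,Y), (S,E), (S,Y).
S: inherits non-unit rules of {E, S, Y} → ES | Yff | fY | ff | j | jS | jf | jfY.
E: inherits non-unit rules of {E, Y} → ES | ff | jS | jf | jfY.
Y: inherits non-unit rules of {Y} → ES | jf.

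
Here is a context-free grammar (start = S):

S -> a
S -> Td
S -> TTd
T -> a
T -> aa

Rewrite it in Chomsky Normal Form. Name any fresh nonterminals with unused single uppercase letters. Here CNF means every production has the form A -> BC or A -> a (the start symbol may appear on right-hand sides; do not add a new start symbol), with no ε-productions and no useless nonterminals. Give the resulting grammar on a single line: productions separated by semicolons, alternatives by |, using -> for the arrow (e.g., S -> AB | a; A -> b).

S -> a | TA | TC; A -> d; B -> a; C -> TA; T -> a | BB

No ε-productions.
No unit productions to eliminate.
TERM: introduce B -> a, A -> d and substitute in every rule of length ≥2.
BIN: S -> TTA becomes S -> TC, C -> TA.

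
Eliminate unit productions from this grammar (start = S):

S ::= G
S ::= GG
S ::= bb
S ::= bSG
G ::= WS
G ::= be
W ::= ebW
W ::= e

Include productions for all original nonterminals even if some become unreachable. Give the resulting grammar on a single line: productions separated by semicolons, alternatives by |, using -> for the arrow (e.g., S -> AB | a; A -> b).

Unit productions: S->G.
Unit pairs (A ⇒* B via units): (S,G).
S: inherits non-unit rules of {G, S} → GG | WS | bSG | bb | be.
G: inherits non-unit rules of {G} → WS | be.
W: inherits non-unit rules of {W} → e | ebW.

S -> GG | WS | bb | be | bSG; G -> WS | be; W -> e | ebW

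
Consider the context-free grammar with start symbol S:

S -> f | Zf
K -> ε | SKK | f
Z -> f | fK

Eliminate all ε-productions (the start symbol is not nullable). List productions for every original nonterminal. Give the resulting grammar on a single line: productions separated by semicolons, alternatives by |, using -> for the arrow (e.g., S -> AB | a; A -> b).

Nullable set: {K}.
Drop K -> ε.
K -> SKK: K, K nullable, giving S | SK | SKK.
Z -> fK: K nullable, giving f | fK.
Unchanged (no nullable symbols): S -> Zf; S -> f; K -> f; Z -> f.

S -> f | Zf; K -> S | f | SK | SKK; Z -> f | fK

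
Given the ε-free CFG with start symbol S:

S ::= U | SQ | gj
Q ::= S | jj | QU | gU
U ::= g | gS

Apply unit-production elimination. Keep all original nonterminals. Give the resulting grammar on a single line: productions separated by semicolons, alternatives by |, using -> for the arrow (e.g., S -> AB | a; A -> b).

S -> g | SQ | gS | gj; Q -> g | QU | SQ | gS | gU | gj | jj; U -> g | gS

Unit productions: Q->S, S->U.
Unit pairs (A ⇒* B via units): (Q,S), (Q,U), (S,U).
S: inherits non-unit rules of {S, U} → SQ | g | gS | gj.
Q: inherits non-unit rules of {Q, S, U} → QU | SQ | g | gS | gU | gj | jj.
U: inherits non-unit rules of {U} → g | gS.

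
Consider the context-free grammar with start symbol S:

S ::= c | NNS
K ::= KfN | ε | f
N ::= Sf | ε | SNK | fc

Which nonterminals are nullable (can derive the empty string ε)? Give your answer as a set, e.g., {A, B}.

{K, N}

Directly nullable (have an ε-rule): {K, N}.
Not nullable: S — each has a terminal in every rule's right-hand side or depends on a non-nullable symbol.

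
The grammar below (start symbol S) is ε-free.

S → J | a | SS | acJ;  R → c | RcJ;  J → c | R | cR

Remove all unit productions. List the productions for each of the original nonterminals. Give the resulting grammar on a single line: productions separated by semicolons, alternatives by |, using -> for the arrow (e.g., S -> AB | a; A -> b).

Unit productions: J->R, S->J.
Unit pairs (A ⇒* B via units): (J,R), (S,J), (S,R).
S: inherits non-unit rules of {J, R, S} → RcJ | SS | a | acJ | c | cR.
J: inherits non-unit rules of {J, R} → RcJ | c | cR.
R: inherits non-unit rules of {R} → RcJ | c.

S -> a | c | SS | cR | RcJ | acJ; J -> c | cR | RcJ; R -> c | RcJ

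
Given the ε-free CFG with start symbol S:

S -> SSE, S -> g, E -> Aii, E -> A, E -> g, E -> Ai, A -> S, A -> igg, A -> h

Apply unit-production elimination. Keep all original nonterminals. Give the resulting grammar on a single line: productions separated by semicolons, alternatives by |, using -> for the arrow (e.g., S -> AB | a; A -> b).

S -> g | SSE; A -> g | h | SSE | igg; E -> g | h | Ai | Aii | SSE | igg

Unit productions: A->S, E->A.
Unit pairs (A ⇒* B via units): (A,S), (E,A), (E,S).
S: inherits non-unit rules of {S} → SSE | g.
A: inherits non-unit rules of {A, S} → SSE | g | h | igg.
E: inherits non-unit rules of {A, E, S} → Ai | Aii | SSE | g | h | igg.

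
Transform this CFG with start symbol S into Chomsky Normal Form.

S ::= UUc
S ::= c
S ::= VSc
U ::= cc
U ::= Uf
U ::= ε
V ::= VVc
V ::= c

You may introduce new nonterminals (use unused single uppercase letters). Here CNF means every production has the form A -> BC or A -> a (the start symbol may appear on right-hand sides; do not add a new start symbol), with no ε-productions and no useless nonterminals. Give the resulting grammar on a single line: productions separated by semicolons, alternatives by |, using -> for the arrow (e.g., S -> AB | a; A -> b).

S -> c | UA | UC | VD; A -> c; B -> f; C -> UA; D -> SA; E -> VA; U -> f | AA | UB; V -> c | VE

Nullable: {U}; after ε-elimination: S -> c | Uc | UUc | VSc; U -> f | Uf | cc; V -> c | VVc.
No unit productions to eliminate.
TERM: introduce A -> c, B -> f and substitute in every rule of length ≥2.
BIN: S -> UUA becomes S -> UC, C -> UA; S -> VSA becomes S -> VD, D -> SA; V -> VVA becomes V -> VE, E -> VA.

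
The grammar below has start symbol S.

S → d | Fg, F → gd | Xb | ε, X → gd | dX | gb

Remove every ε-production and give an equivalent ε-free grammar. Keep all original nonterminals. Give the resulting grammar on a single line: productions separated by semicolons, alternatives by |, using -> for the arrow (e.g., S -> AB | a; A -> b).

S -> d | g | Fg; F -> Xb | gd; X -> dX | gb | gd

Nullable set: {F}.
S -> Fg: F nullable, giving Fg | g.
Drop F -> ε.
Unchanged (no nullable symbols): S -> d; F -> Xb; F -> gd; X -> dX; X -> gb; X -> gd.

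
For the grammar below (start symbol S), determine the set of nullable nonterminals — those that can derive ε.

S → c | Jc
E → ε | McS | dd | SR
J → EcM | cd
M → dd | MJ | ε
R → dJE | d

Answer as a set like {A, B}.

{E, M}

Directly nullable (have an ε-rule): {E, M}.
Not nullable: J, R, S — each has a terminal in every rule's right-hand side or depends on a non-nullable symbol.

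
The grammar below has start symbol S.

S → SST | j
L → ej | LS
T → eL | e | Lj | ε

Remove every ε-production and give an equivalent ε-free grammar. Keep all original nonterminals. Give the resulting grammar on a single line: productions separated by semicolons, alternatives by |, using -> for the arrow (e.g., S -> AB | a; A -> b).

S -> j | SS | SST; L -> LS | ej; T -> e | Lj | eL

Nullable set: {T}.
S -> SST: T nullable, giving SS | SST.
Drop T -> ε.
Unchanged (no nullable symbols): S -> j; L -> LS; L -> ej; T -> Lj; T -> e; T -> eL.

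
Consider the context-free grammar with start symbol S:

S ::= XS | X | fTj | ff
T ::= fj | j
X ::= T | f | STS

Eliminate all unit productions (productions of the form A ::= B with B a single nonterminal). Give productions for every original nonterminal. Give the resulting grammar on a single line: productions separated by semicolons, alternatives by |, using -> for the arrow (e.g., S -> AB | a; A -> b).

Unit productions: S->X, X->T.
Unit pairs (A ⇒* B via units): (S,T), (S,X), (X,T).
S: inherits non-unit rules of {S, T, X} → STS | XS | f | fTj | ff | fj | j.
T: inherits non-unit rules of {T} → fj | j.
X: inherits non-unit rules of {T, X} → STS | f | fj | j.

S -> f | j | XS | ff | fj | STS | fTj; T -> j | fj; X -> f | j | fj | STS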